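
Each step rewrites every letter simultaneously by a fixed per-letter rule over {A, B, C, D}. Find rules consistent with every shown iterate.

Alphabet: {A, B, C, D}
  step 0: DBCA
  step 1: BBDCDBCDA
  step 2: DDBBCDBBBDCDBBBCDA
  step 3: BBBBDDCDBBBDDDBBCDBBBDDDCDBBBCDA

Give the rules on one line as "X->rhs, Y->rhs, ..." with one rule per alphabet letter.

  step 2 ⇒ step 3: DDBBCDBBBDCDBBBCDA ⇒ BB·BB·D·D·CDB·BB·D·D·D·BB·CDB·BB·D·D·D·CDB·BB·CDA
    A ↦ CDA
    B ↦ D
    C ↦ CDB
    D ↦ BB

A->CDA, B->D, C->CDB, D->BB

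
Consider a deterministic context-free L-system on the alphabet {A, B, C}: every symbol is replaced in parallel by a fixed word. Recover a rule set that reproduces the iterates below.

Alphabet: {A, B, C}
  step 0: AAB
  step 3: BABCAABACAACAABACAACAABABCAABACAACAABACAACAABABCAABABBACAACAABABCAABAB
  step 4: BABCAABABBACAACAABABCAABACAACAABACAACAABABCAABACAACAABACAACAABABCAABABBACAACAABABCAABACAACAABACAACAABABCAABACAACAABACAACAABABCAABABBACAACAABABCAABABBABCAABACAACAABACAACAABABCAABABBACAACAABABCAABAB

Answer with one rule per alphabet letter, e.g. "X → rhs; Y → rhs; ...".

  step 3 ⇒ step 4: BABCAABACAACAABACAACAABABCAABACAACAABACAACAABABCAABABBACAACAABABCAABAB ⇒ BAB·CAA·BAB·BA·CAA·CAA·BAB·CAA·BA·CAA·CAA·BA·CAA·CAA·BAB·CAA·BA·CAA·CAA·BA·CAA·CAA·BAB·CAA·BAB·BA·CAA·CAA·BAB·CAA·BA·CAA·CAA·BA·CAA·CAA·BAB·CAA·BA·CAA·CAA·BA·CAA·CAA·BAB·CAA·BAB·BA·CAA·CAA·BAB·CAA·BAB·BAB·CAA·BA·CAA·CAA·BA·CAA·CAA·BAB·CAA·BAB·BA·CAA·CAA·BAB·CAA·BAB
    A ↦ CAA
    B ↦ BAB
    C ↦ BA

A->CAA, B->BAB, C->BA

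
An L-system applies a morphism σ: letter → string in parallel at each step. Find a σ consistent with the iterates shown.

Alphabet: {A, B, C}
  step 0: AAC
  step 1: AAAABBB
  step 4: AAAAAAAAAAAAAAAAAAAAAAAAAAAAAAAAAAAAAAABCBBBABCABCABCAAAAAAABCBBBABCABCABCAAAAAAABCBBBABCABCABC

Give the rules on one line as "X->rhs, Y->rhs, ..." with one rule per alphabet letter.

A->AA, B->ABC, C->BBB

  step 0 ⇒ step 1: AAC ⇒ AA·AA·BBB
    A ↦ AA
    C ↦ BBB
    B ↦ ABC  (constrained at step 1)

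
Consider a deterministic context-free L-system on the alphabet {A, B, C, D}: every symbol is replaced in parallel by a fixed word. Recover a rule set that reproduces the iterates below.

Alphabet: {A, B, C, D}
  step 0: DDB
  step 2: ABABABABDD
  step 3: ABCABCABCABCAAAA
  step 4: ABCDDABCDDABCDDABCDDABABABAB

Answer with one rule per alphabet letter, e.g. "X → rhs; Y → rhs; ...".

  step 3 ⇒ step 4: ABCABCABCABCAAAA ⇒ AB·C·DD·AB·C·DD·AB·C·DD·AB·C·DD·AB·AB·AB·AB
    A ↦ AB
    B ↦ C
    C ↦ DD
  step 2 ⇒ step 3: ABABABABDD ⇒ AB·C·AB·C·AB·C·AB·C·AA·AA
    D ↦ AA

A->AB, B->C, C->DD, D->AA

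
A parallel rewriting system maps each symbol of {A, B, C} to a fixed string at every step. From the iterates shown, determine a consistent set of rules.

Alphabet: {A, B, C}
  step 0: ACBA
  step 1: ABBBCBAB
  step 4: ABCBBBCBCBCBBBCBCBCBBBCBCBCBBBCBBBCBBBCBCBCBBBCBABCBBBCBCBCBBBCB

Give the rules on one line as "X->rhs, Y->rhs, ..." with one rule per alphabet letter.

  step 0 ⇒ step 1: ACBA ⇒ AB·BB·CB·AB
    A ↦ AB
    B ↦ CB
    C ↦ BB

A->AB, B->CB, C->BB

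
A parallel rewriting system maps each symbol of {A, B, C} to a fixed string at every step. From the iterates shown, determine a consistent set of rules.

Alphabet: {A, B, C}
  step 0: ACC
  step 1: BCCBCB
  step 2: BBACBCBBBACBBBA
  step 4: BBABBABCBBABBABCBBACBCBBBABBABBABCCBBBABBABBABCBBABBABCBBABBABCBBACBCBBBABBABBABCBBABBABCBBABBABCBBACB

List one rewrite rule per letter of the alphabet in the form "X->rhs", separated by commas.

  step 1 ⇒ step 2: BCCBCB ⇒ BBA·CB·CB·BBA·CB·BBA
    B ↦ BBA
    C ↦ CB
  step 0 ⇒ step 1: ACC ⇒ BC·CB·CB
    A ↦ BC

A->BC, B->BBA, C->CB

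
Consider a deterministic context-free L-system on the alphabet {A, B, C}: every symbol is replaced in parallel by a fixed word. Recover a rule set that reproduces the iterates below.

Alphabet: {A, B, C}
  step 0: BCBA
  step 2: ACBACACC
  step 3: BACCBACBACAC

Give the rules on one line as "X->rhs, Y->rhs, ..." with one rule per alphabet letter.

A->B, B->C, C->AC

  step 2 ⇒ step 3: ACBACACC ⇒ B·AC·C·B·AC·B·AC·AC
    A ↦ B
    B ↦ C
    C ↦ AC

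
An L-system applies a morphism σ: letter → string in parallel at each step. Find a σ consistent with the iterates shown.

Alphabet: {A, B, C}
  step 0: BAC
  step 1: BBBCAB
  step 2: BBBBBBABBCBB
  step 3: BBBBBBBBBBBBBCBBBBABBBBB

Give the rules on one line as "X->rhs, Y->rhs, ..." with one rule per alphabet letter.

A->BC, B->BB, C->AB

  step 2 ⇒ step 3: BBBBBBABBCBB ⇒ BB·BB·BB·BB·BB·BB·BC·BB·BB·AB·BB·BB
    A ↦ BC
    B ↦ BB
    C ↦ AB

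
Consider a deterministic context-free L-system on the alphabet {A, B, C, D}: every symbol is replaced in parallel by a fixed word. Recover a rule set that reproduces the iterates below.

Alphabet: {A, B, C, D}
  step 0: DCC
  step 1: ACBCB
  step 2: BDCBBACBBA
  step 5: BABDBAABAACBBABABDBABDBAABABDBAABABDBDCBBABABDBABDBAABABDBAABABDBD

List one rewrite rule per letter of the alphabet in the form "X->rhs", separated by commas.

  step 1 ⇒ step 2: ACBCB ⇒ BD·CB·BA·CB·BA
    A ↦ BD
    B ↦ BA
    C ↦ CB
  step 0 ⇒ step 1: DCC ⇒ A·CB·CB
    D ↦ A

A->BD, B->BA, C->CB, D->A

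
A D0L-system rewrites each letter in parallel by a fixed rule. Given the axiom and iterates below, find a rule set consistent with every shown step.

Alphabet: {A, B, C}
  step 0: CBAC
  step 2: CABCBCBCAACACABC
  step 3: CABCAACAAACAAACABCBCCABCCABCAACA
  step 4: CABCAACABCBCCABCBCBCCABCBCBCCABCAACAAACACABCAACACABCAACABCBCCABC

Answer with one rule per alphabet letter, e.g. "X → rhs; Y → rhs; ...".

  step 3 ⇒ step 4: CABCAACAAACAAACABCBCCABCCABCAACA ⇒ CA·BC·AA·CA·BC·BC·CA·BC·BC·BC·CA·BC·BC·BC·CA·BC·AA·CA·AA·CA·CA·BC·AA·CA·CA·BC·AA·CA·BC·BC·CA·BC
    A ↦ BC
    B ↦ AA
    C ↦ CA

A->BC, B->AA, C->CA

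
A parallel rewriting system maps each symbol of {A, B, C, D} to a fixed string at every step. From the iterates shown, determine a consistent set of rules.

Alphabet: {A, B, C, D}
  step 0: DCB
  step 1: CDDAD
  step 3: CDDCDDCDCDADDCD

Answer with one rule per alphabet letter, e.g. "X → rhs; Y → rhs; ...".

A->DB, B->AD, C->D, D->CD

  step 0 ⇒ step 1: DCB ⇒ CD·D·AD
    B ↦ AD
    C ↦ D
    D ↦ CD
    A ↦ DB  (constrained at step 1)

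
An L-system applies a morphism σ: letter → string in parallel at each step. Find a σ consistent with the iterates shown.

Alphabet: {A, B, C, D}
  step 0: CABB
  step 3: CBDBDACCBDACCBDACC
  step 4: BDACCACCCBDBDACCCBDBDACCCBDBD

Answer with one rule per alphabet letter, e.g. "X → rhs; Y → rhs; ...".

A->C, B->AC, C->BD, D->C

  step 3 ⇒ step 4: CBDBDACCBDACCBDACC ⇒ BD·AC·C·AC·C·C·BD·BD·AC·C·C·BD·BD·AC·C·C·BD·BD
    A ↦ C
    B ↦ AC
    C ↦ BD
    D ↦ C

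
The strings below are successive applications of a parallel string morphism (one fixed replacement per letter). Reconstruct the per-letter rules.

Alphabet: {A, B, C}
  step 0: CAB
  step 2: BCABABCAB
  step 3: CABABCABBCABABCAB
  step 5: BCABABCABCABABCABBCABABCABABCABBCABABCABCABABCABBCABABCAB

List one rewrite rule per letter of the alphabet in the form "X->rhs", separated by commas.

A->B, B->CAB, C->A

  step 2 ⇒ step 3: BCABABCAB ⇒ CAB·A·B·CAB·B·CAB·A·B·CAB
    A ↦ B
    B ↦ CAB
    C ↦ A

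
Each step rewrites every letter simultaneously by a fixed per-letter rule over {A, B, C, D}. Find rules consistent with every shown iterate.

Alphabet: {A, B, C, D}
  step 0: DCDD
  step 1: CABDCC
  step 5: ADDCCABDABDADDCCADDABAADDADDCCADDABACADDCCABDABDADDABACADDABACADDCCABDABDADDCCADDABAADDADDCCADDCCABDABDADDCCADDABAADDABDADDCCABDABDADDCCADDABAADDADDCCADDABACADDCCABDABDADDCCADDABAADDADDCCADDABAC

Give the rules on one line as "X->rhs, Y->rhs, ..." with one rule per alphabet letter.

  step 0 ⇒ step 1: DCDD ⇒ C·ABD·C·C
    C ↦ ABD
    D ↦ C
    A ↦ ADD  (constrained at step 1)
    B ↦ ABA  (constrained at step 1)

A->ADD, B->ABA, C->ABD, D->C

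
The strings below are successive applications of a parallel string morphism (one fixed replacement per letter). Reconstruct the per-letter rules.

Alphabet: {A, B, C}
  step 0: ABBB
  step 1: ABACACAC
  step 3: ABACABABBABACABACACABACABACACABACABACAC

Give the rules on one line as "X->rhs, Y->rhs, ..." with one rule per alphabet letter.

A->AB, B->AC, C->ABB

  step 0 ⇒ step 1: ABBB ⇒ AB·AC·AC·AC
    A ↦ AB
    B ↦ AC
    C ↦ ABB  (constrained at step 1)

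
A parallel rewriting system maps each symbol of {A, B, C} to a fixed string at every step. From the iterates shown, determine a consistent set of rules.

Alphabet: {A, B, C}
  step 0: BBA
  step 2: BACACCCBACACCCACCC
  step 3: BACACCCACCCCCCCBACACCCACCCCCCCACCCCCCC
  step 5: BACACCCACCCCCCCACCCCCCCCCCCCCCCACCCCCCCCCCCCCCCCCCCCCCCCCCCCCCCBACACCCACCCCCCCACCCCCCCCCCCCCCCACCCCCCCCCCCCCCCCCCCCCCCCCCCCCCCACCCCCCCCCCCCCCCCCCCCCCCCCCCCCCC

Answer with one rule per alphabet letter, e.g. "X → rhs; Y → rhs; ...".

  step 2 ⇒ step 3: BACACCCBACACCCACCC ⇒ BAC·AC·CC·AC·CC·CC·CC·BAC·AC·CC·AC·CC·CC·CC·AC·CC·CC·CC
    A ↦ AC
    B ↦ BAC
    C ↦ CC

A->AC, B->BAC, C->CC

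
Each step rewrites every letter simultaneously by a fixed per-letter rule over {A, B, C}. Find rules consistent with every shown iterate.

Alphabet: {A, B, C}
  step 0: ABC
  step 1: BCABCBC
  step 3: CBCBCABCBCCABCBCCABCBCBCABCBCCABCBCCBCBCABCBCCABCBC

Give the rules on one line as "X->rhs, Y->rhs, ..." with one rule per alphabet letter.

A->B, B->CAB, C->CBC

  step 0 ⇒ step 1: ABC ⇒ B·CAB·CBC
    A ↦ B
    B ↦ CAB
    C ↦ CBC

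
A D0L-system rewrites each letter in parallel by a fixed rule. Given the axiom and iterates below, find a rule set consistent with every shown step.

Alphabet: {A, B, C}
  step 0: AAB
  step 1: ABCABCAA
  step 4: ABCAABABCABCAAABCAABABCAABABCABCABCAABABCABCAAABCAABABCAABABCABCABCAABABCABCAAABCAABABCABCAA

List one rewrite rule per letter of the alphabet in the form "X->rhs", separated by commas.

  step 0 ⇒ step 1: AAB ⇒ ABC·ABC·AA
    A ↦ ABC
    B ↦ AA
    C ↦ B  (constrained at step 1)

A->ABC, B->AA, C->B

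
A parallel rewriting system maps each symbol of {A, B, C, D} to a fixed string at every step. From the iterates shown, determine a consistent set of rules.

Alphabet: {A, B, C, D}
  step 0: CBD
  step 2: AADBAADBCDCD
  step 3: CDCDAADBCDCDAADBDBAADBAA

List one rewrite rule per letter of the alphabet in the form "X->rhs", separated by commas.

  step 2 ⇒ step 3: AADBAADBCDCD ⇒ CD·CD·AA·DB·CD·CD·AA·DB·DB·AA·DB·AA
    A ↦ CD
    B ↦ DB
    C ↦ DB
    D ↦ AA

A->CD, B->DB, C->DB, D->AA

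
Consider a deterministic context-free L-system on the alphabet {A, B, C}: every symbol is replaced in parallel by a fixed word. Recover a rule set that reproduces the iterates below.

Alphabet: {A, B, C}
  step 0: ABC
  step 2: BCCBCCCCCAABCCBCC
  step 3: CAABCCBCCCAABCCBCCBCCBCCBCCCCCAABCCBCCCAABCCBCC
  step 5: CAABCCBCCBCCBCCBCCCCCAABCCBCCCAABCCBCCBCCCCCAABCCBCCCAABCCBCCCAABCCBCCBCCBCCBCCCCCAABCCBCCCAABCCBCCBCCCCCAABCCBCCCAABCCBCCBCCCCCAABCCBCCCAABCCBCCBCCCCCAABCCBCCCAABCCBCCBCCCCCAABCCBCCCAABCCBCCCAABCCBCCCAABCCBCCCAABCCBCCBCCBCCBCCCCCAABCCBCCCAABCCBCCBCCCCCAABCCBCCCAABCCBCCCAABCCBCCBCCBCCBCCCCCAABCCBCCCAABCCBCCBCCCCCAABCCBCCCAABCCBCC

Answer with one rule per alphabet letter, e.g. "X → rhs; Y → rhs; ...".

A->C, B->CAA, C->BCC

  step 2 ⇒ step 3: BCCBCCCCCAABCCBCC ⇒ CAA·BCC·BCC·CAA·BCC·BCC·BCC·BCC·BCC·C·C·CAA·BCC·BCC·CAA·BCC·BCC
    A ↦ C
    B ↦ CAA
    C ↦ BCC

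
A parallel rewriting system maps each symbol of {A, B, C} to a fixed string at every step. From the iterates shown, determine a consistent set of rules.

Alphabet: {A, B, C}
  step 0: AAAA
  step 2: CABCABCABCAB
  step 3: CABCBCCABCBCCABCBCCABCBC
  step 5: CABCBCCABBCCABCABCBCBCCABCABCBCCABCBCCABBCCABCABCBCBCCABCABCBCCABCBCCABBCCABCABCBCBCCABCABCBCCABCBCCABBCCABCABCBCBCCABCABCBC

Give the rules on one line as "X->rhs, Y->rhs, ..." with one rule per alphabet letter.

A->C, B->BC, C->CAB

  step 2 ⇒ step 3: CABCABCABCAB ⇒ CAB·C·BC·CAB·C·BC·CAB·C·BC·CAB·C·BC
    A ↦ C
    B ↦ BC
    C ↦ CAB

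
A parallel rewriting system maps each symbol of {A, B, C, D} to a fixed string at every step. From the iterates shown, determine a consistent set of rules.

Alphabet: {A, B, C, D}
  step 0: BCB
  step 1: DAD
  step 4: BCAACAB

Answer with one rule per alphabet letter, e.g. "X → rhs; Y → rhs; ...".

  step 0 ⇒ step 1: BCB ⇒ D·A·D
    B ↦ D
    C ↦ A
    A ↦ CA  (constrained at step 1)
    D ↦ B  (constrained at step 1)

A->CA, B->D, C->A, D->B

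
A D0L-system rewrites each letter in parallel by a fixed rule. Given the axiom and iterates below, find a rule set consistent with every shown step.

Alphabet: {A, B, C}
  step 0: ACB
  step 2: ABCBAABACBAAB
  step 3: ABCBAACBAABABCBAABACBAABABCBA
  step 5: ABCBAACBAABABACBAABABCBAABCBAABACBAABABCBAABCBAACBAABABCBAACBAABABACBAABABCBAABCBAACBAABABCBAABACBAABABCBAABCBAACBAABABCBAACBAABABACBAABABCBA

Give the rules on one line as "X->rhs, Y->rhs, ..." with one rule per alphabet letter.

A->AB, B->CBA, C->A

  step 2 ⇒ step 3: ABCBAABACBAAB ⇒ AB·CBA·A·CBA·AB·AB·CBA·AB·A·CBA·AB·AB·CBA
    A ↦ AB
    B ↦ CBA
    C ↦ A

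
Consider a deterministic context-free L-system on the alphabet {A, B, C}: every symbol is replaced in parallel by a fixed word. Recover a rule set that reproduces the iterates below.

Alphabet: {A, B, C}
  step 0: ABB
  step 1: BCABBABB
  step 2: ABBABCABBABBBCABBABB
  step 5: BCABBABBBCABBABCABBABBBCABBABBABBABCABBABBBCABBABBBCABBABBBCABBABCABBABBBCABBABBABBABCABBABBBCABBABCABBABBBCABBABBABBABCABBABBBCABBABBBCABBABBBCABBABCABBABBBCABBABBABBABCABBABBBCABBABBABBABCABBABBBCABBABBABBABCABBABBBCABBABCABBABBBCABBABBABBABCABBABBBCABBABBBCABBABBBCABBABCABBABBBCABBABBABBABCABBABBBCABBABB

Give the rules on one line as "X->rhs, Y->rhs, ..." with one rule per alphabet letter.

A->BC, B->ABB, C->A

  step 1 ⇒ step 2: BCABBABB ⇒ ABB·A·BC·ABB·ABB·BC·ABB·ABB
    A ↦ BC
    B ↦ ABB
    C ↦ A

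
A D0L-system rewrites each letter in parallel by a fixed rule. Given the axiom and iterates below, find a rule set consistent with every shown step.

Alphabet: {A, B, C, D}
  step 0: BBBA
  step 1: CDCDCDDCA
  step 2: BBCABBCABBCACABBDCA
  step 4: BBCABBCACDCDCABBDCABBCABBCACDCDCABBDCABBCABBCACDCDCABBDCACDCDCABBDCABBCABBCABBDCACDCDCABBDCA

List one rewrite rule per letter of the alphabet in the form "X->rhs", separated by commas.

  step 1 ⇒ step 2: CDCDCDDCA ⇒ BB·CA·BB·CA·BB·CA·CA·BB·DCA
    A ↦ DCA
    C ↦ BB
    D ↦ CA
  step 0 ⇒ step 1: BBBA ⇒ CD·CD·CD·DCA
    B ↦ CD

A->DCA, B->CD, C->BB, D->CA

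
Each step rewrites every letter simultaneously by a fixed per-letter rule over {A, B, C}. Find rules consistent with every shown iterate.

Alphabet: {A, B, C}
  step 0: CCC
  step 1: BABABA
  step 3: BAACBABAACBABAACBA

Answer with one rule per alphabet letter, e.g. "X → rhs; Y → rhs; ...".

  step 0 ⇒ step 1: CCC ⇒ BA·BA·BA
    C ↦ BA
    A ↦ AC  (constrained at step 1)
    B ↦ C  (constrained at step 1)

A->AC, B->C, C->BA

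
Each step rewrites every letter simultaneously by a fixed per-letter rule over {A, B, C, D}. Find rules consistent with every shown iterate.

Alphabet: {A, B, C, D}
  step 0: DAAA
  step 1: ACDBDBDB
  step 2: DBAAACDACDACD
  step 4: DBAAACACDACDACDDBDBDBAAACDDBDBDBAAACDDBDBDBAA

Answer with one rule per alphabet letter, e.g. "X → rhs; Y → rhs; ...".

  step 1 ⇒ step 2: ACDBDBDB ⇒ DB·AA·AC·D·AC·D·AC·D
    A ↦ DB
    B ↦ D
    C ↦ AA
    D ↦ AC

A->DB, B->D, C->AA, D->AC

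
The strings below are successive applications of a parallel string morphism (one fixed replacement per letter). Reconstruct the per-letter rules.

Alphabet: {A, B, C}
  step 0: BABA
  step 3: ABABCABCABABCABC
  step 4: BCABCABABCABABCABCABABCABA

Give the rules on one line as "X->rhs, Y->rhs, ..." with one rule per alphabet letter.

A->BC, B->A, C->BA

  step 3 ⇒ step 4: ABABCABCABABCABC ⇒ BC·A·BC·A·BA·BC·A·BA·BC·A·BC·A·BA·BC·A·BA
    A ↦ BC
    B ↦ A
    C ↦ BA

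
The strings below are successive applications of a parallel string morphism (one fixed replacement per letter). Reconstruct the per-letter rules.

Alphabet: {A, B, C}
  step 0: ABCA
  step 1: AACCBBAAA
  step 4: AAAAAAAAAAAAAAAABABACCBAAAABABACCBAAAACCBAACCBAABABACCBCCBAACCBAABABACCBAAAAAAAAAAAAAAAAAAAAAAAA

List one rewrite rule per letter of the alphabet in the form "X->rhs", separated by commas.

A->AA, B->CCB, C->BA

  step 0 ⇒ step 1: ABCA ⇒ AA·CCB·BA·AA
    A ↦ AA
    B ↦ CCB
    C ↦ BA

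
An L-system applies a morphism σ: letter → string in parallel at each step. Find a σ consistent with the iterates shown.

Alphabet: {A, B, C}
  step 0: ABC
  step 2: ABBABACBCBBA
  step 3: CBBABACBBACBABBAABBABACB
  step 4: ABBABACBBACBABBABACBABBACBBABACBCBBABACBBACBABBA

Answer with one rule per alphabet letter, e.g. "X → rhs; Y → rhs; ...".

  step 3 ⇒ step 4: CBBABACBBACBABBAABBABACB ⇒ AB·BA·BA·CB·BA·CB·AB·BA·BA·CB·AB·BA·CB·BA·BA·CB·CB·BA·BA·CB·BA·CB·AB·BA
    A ↦ CB
    B ↦ BA
    C ↦ AB

A->CB, B->BA, C->AB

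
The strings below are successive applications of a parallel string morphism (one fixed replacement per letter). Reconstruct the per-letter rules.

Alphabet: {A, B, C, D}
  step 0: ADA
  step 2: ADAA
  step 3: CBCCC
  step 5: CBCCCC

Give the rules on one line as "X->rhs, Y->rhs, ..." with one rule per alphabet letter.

A->C, B->D, C->A, D->BC

  step 2 ⇒ step 3: ADAA ⇒ C·BC·C·C
    A ↦ C
    D ↦ BC
    B ↦ D  (constrained at step 3)
    C ↦ A  (constrained at step 3)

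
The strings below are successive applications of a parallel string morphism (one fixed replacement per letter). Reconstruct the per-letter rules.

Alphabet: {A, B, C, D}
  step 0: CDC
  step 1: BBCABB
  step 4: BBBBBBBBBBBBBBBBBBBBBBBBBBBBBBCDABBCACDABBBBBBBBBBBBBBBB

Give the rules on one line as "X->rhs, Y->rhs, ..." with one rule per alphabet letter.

A->CDA, B->BB, C->BB, D->CA

  step 0 ⇒ step 1: CDC ⇒ BB·CA·BB
    C ↦ BB
    D ↦ CA
    A ↦ CDA  (constrained at step 1)
    B ↦ BB  (constrained at step 1)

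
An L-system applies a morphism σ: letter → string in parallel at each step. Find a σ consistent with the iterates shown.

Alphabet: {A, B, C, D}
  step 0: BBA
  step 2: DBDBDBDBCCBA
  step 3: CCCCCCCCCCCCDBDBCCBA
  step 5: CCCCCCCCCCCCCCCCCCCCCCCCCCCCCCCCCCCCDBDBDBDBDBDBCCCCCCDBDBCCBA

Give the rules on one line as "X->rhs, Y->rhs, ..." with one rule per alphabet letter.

A->BA, B->CC, C->DB, D->C

  step 2 ⇒ step 3: DBDBDBDBCCBA ⇒ C·CC·C·CC·C·CC·C·CC·DB·DB·CC·BA
    A ↦ BA
    B ↦ CC
    C ↦ DB
    D ↦ C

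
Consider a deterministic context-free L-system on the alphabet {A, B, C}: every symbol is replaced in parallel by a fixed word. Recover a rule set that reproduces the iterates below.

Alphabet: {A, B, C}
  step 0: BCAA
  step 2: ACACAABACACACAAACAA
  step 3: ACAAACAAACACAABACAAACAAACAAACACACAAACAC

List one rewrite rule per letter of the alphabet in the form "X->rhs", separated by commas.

  step 2 ⇒ step 3: ACACAABACACACAAACAA ⇒ AC·AA·AC·AA·AC·AC·AAB·AC·AA·AC·AA·AC·AA·AC·AC·AC·AA·AC·AC
    A ↦ AC
    B ↦ AAB
    C ↦ AA

A->AC, B->AAB, C->AA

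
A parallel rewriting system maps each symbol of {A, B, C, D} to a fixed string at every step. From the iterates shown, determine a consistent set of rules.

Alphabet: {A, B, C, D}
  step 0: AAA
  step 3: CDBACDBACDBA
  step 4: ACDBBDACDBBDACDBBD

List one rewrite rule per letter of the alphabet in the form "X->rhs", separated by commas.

A->BD, B->DB, C->A, D->C

  step 3 ⇒ step 4: CDBACDBACDBA ⇒ A·C·DB·BD·A·C·DB·BD·A·C·DB·BD
    A ↦ BD
    B ↦ DB
    C ↦ A
    D ↦ C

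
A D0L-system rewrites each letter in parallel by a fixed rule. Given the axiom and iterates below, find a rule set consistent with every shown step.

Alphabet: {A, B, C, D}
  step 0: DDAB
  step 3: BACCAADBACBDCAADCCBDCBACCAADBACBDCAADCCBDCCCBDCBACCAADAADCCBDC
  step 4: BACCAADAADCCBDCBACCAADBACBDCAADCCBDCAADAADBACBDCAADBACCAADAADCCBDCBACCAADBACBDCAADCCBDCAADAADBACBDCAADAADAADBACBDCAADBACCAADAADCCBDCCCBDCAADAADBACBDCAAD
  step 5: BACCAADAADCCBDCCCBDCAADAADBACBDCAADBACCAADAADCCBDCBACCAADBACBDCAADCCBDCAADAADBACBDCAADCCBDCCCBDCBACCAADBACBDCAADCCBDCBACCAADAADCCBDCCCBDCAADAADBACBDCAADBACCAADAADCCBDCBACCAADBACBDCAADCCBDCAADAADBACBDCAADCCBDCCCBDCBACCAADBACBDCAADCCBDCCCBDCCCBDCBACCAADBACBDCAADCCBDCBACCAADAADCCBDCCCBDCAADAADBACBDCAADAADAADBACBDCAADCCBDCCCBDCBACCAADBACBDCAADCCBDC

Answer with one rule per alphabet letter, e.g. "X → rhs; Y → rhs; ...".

  step 4 ⇒ step 5: BACCAADAADCCBDCBACCAADBACBDCAADCCBDCAADAADBACBDCAADBACCAADAADCCBDCBACCAADBACBDCAADCCBDCAADAADBACBDCAADAADAADBACBDCAADBACCAADAADCCBDCCCBDCAADAADBACBDCAAD ⇒ BAC·C·AAD·AAD·C·C·BDC·C·C·BDC·AAD·AAD·BAC·BDC·AAD·BAC·C·AAD·AAD·C·C·BDC·BAC·C·AAD·BAC·BDC·AAD·C·C·BDC·AAD·AAD·BAC·BDC·AAD·C·C·BDC·C·C·BDC·BAC·C·AAD·BAC·BDC·AAD·C·C·BDC·BAC·C·AAD·AAD·C·C·BDC·C·C·BDC·AAD·AAD·BAC·BDC·AAD·BAC·C·AAD·AAD·C·C·BDC·BAC·C·AAD·BAC·BDC·AAD·C·C·BDC·AAD·AAD·BAC·BDC·AAD·C·C·BDC·C·C·BDC·BAC·C·AAD·BAC·BDC·AAD·C·C·BDC·C·C·BDC·C·C·BDC·BAC·C·AAD·BAC·BDC·AAD·C·C·BDC·BAC·C·AAD·AAD·C·C·BDC·C·C·BDC·AAD·AAD·BAC·BDC·AAD·AAD·AAD·BAC·BDC·AAD·C·C·BDC·C·C·BDC·BAC·C·AAD·BAC·BDC·AAD·C·C·BDC
    A ↦ C
    B ↦ BAC
    C ↦ AAD
    D ↦ BDC

A->C, B->BAC, C->AAD, D->BDC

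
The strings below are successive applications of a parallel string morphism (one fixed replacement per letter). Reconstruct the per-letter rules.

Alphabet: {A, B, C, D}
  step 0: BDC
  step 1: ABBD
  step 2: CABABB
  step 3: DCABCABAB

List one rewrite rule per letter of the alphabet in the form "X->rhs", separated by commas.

  step 2 ⇒ step 3: CABABB ⇒ D·C·AB·C·AB·AB
    A ↦ C
    B ↦ AB
    C ↦ D
  step 0 ⇒ step 1: BDC ⇒ AB·B·D
    D ↦ B

A->C, B->AB, C->D, D->B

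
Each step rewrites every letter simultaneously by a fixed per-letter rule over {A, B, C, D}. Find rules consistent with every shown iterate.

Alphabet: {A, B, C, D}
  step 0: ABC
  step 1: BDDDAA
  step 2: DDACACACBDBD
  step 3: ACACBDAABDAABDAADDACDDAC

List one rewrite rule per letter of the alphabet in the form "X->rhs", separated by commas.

A->BD, B->DD, C->AA, D->AC

  step 2 ⇒ step 3: DDACACACBDBD ⇒ AC·AC·BD·AA·BD·AA·BD·AA·DD·AC·DD·AC
    A ↦ BD
    B ↦ DD
    C ↦ AA
    D ↦ AC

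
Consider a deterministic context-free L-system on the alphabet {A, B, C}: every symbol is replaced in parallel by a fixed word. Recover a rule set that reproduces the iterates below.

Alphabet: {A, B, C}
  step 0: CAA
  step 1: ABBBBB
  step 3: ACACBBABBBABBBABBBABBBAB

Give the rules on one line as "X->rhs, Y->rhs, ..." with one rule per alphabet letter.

A->BB, B->AC, C->AB

  step 0 ⇒ step 1: CAA ⇒ AB·BB·BB
    A ↦ BB
    C ↦ AB
    B ↦ AC  (constrained at step 1)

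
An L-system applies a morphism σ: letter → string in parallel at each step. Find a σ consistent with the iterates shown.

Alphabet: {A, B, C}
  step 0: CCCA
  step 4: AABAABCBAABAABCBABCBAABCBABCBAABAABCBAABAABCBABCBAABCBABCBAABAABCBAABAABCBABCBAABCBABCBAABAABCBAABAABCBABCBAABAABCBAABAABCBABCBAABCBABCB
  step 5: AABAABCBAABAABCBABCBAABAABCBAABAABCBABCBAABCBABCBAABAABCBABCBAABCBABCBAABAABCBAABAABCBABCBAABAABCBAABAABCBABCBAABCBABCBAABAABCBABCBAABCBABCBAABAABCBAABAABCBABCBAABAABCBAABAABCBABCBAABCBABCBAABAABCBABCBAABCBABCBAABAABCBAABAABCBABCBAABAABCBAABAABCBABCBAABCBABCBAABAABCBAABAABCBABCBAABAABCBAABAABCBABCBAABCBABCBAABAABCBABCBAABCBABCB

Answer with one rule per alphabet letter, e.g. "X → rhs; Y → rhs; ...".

  step 4 ⇒ step 5: AABAABCBAABAABCBABCBAABCBABCBAABAABCBAABAABCBABCBAABCBABCBAABAABCBAABAABCBABCBAABCBABCBAABAABCBAABAABCBABCBAABAABCBAABAABCBABCBAABCBABCB ⇒ AAB·AAB·CB·AAB·AAB·CB·AB·CB·AAB·AAB·CB·AAB·AAB·CB·AB·CB·AAB·CB·AB·CB·AAB·AAB·CB·AB·CB·AAB·CB·AB·CB·AAB·AAB·CB·AAB·AAB·CB·AB·CB·AAB·AAB·CB·AAB·AAB·CB·AB·CB·AAB·CB·AB·CB·AAB·AAB·CB·AB·CB·AAB·CB·AB·CB·AAB·AAB·CB·AAB·AAB·CB·AB·CB·AAB·AAB·CB·AAB·AAB·CB·AB·CB·AAB·CB·AB·CB·AAB·AAB·CB·AB·CB·AAB·CB·AB·CB·AAB·AAB·CB·AAB·AAB·CB·AB·CB·AAB·AAB·CB·AAB·AAB·CB·AB·CB·AAB·CB·AB·CB·AAB·AAB·CB·AAB·AAB·CB·AB·CB·AAB·AAB·CB·AAB·AAB·CB·AB·CB·AAB·CB·AB·CB·AAB·AAB·CB·AB·CB·AAB·CB·AB·CB
    A ↦ AAB
    B ↦ CB
    C ↦ AB

A->AAB, B->CB, C->AB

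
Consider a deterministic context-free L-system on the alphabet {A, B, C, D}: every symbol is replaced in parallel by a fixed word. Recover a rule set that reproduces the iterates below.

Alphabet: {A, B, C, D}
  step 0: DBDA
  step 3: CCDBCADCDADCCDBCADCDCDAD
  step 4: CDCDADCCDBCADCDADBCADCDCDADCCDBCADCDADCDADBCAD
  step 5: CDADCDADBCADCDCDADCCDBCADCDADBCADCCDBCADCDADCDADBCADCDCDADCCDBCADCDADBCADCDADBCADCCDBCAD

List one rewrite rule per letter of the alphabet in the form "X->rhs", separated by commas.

A->BC, B->C, C->CD, D->AD

  step 4 ⇒ step 5: CDCDADCCDBCADCDADBCADCDCDADCCDBCADCDADCDADBCAD ⇒ CD·AD·CD·AD·BC·AD·CD·CD·AD·C·CD·BC·AD·CD·AD·BC·AD·C·CD·BC·AD·CD·AD·CD·AD·BC·AD·CD·CD·AD·C·CD·BC·AD·CD·AD·BC·AD·CD·AD·BC·AD·C·CD·BC·AD
    A ↦ BC
    B ↦ C
    C ↦ CD
    D ↦ AD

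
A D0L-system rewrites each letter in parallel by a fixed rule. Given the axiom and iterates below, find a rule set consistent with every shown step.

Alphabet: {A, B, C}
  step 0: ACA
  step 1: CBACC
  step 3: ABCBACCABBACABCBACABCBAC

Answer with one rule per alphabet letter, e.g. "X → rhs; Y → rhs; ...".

  step 0 ⇒ step 1: ACA ⇒ C·BAC·C
    A ↦ C
    C ↦ BAC
    B ↦ AB  (constrained at step 1)

A->C, B->AB, C->BAC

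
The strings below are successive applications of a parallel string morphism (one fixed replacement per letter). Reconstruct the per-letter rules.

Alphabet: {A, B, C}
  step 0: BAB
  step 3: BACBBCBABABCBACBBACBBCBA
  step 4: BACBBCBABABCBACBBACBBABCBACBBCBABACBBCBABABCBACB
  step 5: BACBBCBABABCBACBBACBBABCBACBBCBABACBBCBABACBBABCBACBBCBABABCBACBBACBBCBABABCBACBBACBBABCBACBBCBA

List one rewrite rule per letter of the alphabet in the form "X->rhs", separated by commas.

  step 4 ⇒ step 5: BACBBCBABABCBACBBACBBABCBACBBCBABACBBCBABABCBACB ⇒ BA·CB·BC·BA·BA·BC·BA·CB·BA·CB·BA·BC·BA·CB·BC·BA·BA·CB·BC·BA·BA·CB·BA·BC·BA·CB·BC·BA·BA·BC·BA·CB·BA·CB·BC·BA·BA·BC·BA·CB·BA·CB·BA·BC·BA·CB·BC·BA
    A ↦ CB
    B ↦ BA
    C ↦ BC

A->CB, B->BA, C->BC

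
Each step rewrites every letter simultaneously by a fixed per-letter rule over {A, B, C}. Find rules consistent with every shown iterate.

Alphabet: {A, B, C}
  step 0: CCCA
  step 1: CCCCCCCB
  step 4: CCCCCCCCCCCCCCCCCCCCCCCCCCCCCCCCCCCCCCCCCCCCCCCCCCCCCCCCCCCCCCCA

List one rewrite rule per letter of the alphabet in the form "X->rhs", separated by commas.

A->CB, B->CA, C->CC

  step 0 ⇒ step 1: CCCA ⇒ CC·CC·CC·CB
    A ↦ CB
    C ↦ CC
    B ↦ CA  (constrained at step 1)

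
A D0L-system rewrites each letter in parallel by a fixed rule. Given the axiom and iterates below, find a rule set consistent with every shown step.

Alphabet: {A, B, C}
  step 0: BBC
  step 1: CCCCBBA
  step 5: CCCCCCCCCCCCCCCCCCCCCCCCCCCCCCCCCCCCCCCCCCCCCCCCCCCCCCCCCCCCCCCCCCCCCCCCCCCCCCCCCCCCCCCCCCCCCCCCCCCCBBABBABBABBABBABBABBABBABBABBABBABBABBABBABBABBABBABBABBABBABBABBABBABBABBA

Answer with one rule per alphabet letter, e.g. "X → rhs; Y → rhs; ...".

  step 0 ⇒ step 1: BBC ⇒ CC·CC·BBA
    B ↦ CC
    C ↦ BBA
    A ↦ C  (constrained at step 1)

A->C, B->CC, C->BBA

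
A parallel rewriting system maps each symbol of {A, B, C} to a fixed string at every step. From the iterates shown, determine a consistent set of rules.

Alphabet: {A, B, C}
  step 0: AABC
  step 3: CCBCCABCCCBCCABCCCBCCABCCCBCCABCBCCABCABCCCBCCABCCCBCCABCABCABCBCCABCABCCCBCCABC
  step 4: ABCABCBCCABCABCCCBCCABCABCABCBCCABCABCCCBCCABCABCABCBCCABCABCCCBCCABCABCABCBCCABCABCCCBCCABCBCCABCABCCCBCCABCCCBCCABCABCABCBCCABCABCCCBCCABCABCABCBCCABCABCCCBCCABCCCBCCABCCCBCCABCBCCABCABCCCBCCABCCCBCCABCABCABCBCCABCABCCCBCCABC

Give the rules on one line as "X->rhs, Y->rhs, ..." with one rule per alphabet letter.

A->CC, B->BCC, C->ABC

  step 3 ⇒ step 4: CCBCCABCCCBCCABCCCBCCABCCCBCCABCBCCABCABCCCBCCABCCCBCCABCABCABCBCCABCABCCCBCCABC ⇒ ABC·ABC·BCC·ABC·ABC·CC·BCC·ABC·ABC·ABC·BCC·ABC·ABC·CC·BCC·ABC·ABC·ABC·BCC·ABC·ABC·CC·BCC·ABC·ABC·ABC·BCC·ABC·ABC·CC·BCC·ABC·BCC·ABC·ABC·CC·BCC·ABC·CC·BCC·ABC·ABC·ABC·BCC·ABC·ABC·CC·BCC·ABC·ABC·ABC·BCC·ABC·ABC·CC·BCC·ABC·CC·BCC·ABC·CC·BCC·ABC·BCC·ABC·ABC·CC·BCC·ABC·CC·BCC·ABC·ABC·ABC·BCC·ABC·ABC·CC·BCC·ABC
    A ↦ CC
    B ↦ BCC
    C ↦ ABC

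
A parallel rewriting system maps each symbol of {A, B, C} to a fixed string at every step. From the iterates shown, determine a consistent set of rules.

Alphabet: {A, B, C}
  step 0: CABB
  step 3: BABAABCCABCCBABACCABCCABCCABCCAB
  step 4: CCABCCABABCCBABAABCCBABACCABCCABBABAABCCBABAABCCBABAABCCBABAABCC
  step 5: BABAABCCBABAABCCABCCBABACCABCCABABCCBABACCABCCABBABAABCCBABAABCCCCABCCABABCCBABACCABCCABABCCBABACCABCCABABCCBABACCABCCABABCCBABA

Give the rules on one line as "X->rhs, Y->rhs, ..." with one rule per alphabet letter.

A->AB, B->CC, C->BA

  step 4 ⇒ step 5: CCABCCABABCCBABAABCCBABACCABCCABBABAABCCBABAABCCBABAABCCBABAABCC ⇒ BA·BA·AB·CC·BA·BA·AB·CC·AB·CC·BA·BA·CC·AB·CC·AB·AB·CC·BA·BA·CC·AB·CC·AB·BA·BA·AB·CC·BA·BA·AB·CC·CC·AB·CC·AB·AB·CC·BA·BA·CC·AB·CC·AB·AB·CC·BA·BA·CC·AB·CC·AB·AB·CC·BA·BA·CC·AB·CC·AB·AB·CC·BA·BA
    A ↦ AB
    B ↦ CC
    C ↦ BA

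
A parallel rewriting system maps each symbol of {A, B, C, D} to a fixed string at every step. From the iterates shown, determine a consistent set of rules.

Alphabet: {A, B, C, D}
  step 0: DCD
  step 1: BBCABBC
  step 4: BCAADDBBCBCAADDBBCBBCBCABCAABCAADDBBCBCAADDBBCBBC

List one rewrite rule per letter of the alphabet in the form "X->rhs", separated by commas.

  step 0 ⇒ step 1: DCD ⇒ BBC·A·BBC
    C ↦ A
    D ↦ BBC
    A ↦ D  (constrained at step 1)
    B ↦ BCA  (constrained at step 1)

A->D, B->BCA, C->A, D->BBC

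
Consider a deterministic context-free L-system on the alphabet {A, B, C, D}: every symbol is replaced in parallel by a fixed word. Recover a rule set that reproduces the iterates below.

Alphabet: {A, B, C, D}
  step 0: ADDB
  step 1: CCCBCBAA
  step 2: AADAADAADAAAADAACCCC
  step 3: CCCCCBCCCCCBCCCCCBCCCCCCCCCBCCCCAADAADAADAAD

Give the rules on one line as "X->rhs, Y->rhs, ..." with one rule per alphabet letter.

A->CC, B->AA, C->AAD, D->CB

  step 2 ⇒ step 3: AADAADAADAAAADAACCCC ⇒ CC·CC·CB·CC·CC·CB·CC·CC·CB·CC·CC·CC·CC·CB·CC·CC·AAD·AAD·AAD·AAD
    A ↦ CC
    C ↦ AAD
    D ↦ CB
  step 0 ⇒ step 1: ADDB ⇒ CC·CB·CB·AA
    B ↦ AA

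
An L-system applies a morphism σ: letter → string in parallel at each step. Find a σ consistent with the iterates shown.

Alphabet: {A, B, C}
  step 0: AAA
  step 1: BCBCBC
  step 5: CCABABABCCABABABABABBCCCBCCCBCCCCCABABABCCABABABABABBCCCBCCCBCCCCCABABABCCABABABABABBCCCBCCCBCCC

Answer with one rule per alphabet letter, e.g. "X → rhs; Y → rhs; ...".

  step 0 ⇒ step 1: AAA ⇒ BC·BC·BC
    A ↦ BC
    B ↦ CC  (constrained at step 1)
    C ↦ AB  (constrained at step 1)

A->BC, B->CC, C->AB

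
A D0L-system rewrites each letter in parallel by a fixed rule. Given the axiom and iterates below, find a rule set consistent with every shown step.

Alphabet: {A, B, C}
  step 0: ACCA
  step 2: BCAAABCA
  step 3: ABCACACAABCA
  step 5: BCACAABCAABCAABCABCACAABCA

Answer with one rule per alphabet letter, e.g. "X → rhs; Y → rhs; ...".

A->CA, B->A, C->B

  step 2 ⇒ step 3: BCAAABCA ⇒ A·B·CA·CA·CA·A·B·CA
    A ↦ CA
    B ↦ A
    C ↦ B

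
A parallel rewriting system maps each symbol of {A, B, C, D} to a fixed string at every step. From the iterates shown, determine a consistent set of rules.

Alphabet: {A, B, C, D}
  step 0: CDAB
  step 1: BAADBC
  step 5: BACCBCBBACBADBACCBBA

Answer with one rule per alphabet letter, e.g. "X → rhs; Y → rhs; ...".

  step 0 ⇒ step 1: CDAB ⇒ BA·AD·B·C
    A ↦ B
    B ↦ C
    C ↦ BA
    D ↦ AD

A->B, B->C, C->BA, D->AD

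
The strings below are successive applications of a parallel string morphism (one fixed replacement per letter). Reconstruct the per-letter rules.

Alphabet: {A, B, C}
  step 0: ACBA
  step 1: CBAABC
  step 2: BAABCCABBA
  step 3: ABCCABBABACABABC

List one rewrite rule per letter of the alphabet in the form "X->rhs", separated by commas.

A->C, B->AB, C->BA

  step 2 ⇒ step 3: BAABCCABBA ⇒ AB·C·C·AB·BA·BA·C·AB·AB·C
    A ↦ C
    B ↦ AB
    C ↦ BA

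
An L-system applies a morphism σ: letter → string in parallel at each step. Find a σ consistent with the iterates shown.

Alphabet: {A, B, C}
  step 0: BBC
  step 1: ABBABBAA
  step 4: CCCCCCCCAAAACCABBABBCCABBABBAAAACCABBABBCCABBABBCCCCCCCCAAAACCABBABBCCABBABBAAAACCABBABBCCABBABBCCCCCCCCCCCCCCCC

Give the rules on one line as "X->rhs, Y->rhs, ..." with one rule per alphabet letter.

A->CC, B->ABB, C->AA

  step 0 ⇒ step 1: BBC ⇒ ABB·ABB·AA
    B ↦ ABB
    C ↦ AA
    A ↦ CC  (constrained at step 1)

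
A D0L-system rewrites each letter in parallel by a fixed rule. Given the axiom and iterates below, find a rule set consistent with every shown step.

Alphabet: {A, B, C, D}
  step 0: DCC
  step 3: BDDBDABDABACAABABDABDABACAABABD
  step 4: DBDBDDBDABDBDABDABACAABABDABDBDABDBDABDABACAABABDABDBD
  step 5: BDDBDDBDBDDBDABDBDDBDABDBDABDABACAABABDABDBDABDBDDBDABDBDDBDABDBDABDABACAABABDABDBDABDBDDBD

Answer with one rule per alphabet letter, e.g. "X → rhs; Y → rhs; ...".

  step 4 ⇒ step 5: DBDBDDBDABDBDABDABACAABABDABDBDABDBDABDABACAABABDABDBD ⇒ BD·D·BD·D·BD·BD·D·BD·AB·D·BD·D·BD·AB·D·BD·AB·D·AB·ACA·AB·AB·D·AB·D·BD·AB·D·BD·D·BD·AB·D·BD·D·BD·AB·D·BD·AB·D·AB·ACA·AB·AB·D·AB·D·BD·AB·D·BD·D·BD
    A ↦ AB
    B ↦ D
    C ↦ ACA
    D ↦ BD

A->AB, B->D, C->ACA, D->BD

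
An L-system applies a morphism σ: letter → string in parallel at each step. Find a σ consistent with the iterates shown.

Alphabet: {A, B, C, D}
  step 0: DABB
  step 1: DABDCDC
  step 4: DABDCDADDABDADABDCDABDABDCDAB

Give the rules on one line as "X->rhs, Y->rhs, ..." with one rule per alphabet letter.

A->B, B->DC, C->D, D->DA

  step 0 ⇒ step 1: DABB ⇒ DA·B·DC·DC
    A ↦ B
    B ↦ DC
    D ↦ DA
    C ↦ D  (constrained at step 1)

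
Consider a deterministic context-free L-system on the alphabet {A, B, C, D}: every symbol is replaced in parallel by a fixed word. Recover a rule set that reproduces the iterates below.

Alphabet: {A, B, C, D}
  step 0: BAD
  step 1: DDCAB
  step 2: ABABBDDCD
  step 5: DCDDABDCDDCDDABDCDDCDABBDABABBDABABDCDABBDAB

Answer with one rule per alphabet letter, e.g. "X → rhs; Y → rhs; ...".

  step 1 ⇒ step 2: DDCAB ⇒ AB·AB·BD·DC·D
    A ↦ DC
    B ↦ D
    C ↦ BD
    D ↦ AB

A->DC, B->D, C->BD, D->AB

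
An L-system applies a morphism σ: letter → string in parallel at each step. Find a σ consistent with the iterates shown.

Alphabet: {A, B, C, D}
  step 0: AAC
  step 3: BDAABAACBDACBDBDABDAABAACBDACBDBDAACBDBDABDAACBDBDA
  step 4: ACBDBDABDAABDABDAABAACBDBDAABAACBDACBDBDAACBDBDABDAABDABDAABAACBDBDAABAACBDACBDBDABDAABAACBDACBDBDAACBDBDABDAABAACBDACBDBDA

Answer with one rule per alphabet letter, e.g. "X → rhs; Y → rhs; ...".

A->BDA, B->A, C->ABA, D->CBD

  step 3 ⇒ step 4: BDAABAACBDACBDBDABDAABAACBDACBDBDAACBDBDABDAACBDBDA ⇒ A·CBD·BDA·BDA·A·BDA·BDA·ABA·A·CBD·BDA·ABA·A·CBD·A·CBD·BDA·A·CBD·BDA·BDA·A·BDA·BDA·ABA·A·CBD·BDA·ABA·A·CBD·A·CBD·BDA·BDA·ABA·A·CBD·A·CBD·BDA·A·CBD·BDA·BDA·ABA·A·CBD·A·CBD·BDA
    A ↦ BDA
    B ↦ A
    C ↦ ABA
    D ↦ CBD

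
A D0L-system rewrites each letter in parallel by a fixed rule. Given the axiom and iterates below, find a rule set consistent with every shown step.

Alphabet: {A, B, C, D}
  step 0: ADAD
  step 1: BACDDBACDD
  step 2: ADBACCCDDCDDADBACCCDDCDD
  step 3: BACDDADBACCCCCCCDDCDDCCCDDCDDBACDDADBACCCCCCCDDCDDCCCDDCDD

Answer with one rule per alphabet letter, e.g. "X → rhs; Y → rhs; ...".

  step 2 ⇒ step 3: ADBACCCDDCDDADBACCCDDCDD ⇒ BA·CDD·AD·BA·CC·CC·CC·CDD·CDD·CC·CDD·CDD·BA·CDD·AD·BA·CC·CC·CC·CDD·CDD·CC·CDD·CDD
    A ↦ BA
    B ↦ AD
    C ↦ CC
    D ↦ CDD

A->BA, B->AD, C->CC, D->CDD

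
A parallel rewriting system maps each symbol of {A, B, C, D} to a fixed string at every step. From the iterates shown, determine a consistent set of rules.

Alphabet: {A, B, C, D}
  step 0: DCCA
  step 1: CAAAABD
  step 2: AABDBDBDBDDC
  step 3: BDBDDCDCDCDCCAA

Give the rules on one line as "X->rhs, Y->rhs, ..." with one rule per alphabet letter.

  step 2 ⇒ step 3: AABDBDBDBDDC ⇒ BD·BD·D·C·D·C·D·C·D·C·C·AA
    A ↦ BD
    B ↦ D
    C ↦ AA
    D ↦ C

A->BD, B->D, C->AA, D->C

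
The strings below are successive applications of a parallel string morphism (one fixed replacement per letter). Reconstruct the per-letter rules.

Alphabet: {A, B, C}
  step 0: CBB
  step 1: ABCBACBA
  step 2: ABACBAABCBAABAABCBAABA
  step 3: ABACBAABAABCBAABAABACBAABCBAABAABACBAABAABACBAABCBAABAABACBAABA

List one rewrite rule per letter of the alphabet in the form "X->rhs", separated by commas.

A->ABA, B->CBA, C->AB

  step 2 ⇒ step 3: ABACBAABCBAABAABCBAABA ⇒ ABA·CBA·ABA·AB·CBA·ABA·ABA·CBA·AB·CBA·ABA·ABA·CBA·ABA·ABA·CBA·AB·CBA·ABA·ABA·CBA·ABA
    A ↦ ABA
    B ↦ CBA
    C ↦ AB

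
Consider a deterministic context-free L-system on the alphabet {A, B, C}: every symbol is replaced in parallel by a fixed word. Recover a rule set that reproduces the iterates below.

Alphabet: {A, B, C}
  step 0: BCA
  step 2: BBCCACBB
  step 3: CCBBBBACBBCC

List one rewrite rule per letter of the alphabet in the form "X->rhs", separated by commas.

A->AC, B->C, C->BB

  step 2 ⇒ step 3: BBCCACBB ⇒ C·C·BB·BB·AC·BB·C·C
    A ↦ AC
    B ↦ C
    C ↦ BB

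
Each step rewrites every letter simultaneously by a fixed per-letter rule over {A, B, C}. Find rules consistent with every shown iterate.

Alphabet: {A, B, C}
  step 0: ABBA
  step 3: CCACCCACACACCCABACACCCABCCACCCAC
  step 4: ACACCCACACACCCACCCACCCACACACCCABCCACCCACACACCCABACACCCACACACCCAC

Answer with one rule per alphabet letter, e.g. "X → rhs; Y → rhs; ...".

A->CC, B->AB, C->AC

  step 3 ⇒ step 4: CCACCCACACACCCABACACCCABCCACCCAC ⇒ AC·AC·CC·AC·AC·AC·CC·AC·CC·AC·CC·AC·AC·AC·CC·AB·CC·AC·CC·AC·AC·AC·CC·AB·AC·AC·CC·AC·AC·AC·CC·AC
    A ↦ CC
    B ↦ AB
    C ↦ AC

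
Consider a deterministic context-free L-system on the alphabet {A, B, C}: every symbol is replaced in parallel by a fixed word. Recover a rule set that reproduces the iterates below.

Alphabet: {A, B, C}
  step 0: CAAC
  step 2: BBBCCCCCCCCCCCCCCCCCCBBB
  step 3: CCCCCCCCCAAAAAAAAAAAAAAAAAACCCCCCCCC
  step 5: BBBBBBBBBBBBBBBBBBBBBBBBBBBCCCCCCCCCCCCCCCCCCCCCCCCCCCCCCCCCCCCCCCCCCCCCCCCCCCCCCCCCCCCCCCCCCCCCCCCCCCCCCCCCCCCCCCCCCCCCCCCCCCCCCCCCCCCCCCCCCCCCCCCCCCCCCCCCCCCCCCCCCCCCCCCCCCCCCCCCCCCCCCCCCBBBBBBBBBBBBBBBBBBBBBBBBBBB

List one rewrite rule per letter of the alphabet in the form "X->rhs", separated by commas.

  step 2 ⇒ step 3: BBBCCCCCCCCCCCCCCCCCCBBB ⇒ CCC·CCC·CCC·A·A·A·A·A·A·A·A·A·A·A·A·A·A·A·A·A·A·CCC·CCC·CCC
    B ↦ CCC
    C ↦ A
    A ↦ BBB  (constrained at step 0)

A->BBB, B->CCC, C->A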